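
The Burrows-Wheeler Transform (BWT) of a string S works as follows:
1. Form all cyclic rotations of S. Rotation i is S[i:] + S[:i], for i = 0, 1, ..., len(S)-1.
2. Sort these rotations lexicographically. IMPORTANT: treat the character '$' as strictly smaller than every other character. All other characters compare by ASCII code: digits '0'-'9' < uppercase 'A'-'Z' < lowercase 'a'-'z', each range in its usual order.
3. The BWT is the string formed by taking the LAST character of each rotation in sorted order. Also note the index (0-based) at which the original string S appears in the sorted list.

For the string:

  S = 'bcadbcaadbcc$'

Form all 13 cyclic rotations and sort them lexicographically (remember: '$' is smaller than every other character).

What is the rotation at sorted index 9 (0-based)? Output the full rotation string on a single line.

Answer: cadbcaadbcc$b

Derivation:
All 13 rotations (rotation i = S[i:]+S[:i]):
  rot[0] = bcadbcaadbcc$
  rot[1] = cadbcaadbcc$b
  rot[2] = adbcaadbcc$bc
  rot[3] = dbcaadbcc$bca
  rot[4] = bcaadbcc$bcad
  rot[5] = caadbcc$bcadb
  rot[6] = aadbcc$bcadbc
  rot[7] = adbcc$bcadbca
  rot[8] = dbcc$bcadbcaa
  rot[9] = bcc$bcadbcaad
  rot[10] = cc$bcadbcaadb
  rot[11] = c$bcadbcaadbc
  rot[12] = $bcadbcaadbcc
Sorted (with $ < everything):
  sorted[0] = $bcadbcaadbcc
  sorted[1] = aadbcc$bcadbc
  sorted[2] = adbcaadbcc$bc
  sorted[3] = adbcc$bcadbca
  sorted[4] = bcaadbcc$bcad
  sorted[5] = bcadbcaadbcc$
  sorted[6] = bcc$bcadbcaad
  sorted[7] = c$bcadbcaadbc
  sorted[8] = caadbcc$bcadb
  sorted[9] = cadbcaadbcc$b
  sorted[10] = cc$bcadbcaadb
  sorted[11] = dbcaadbcc$bca
  sorted[12] = dbcc$bcadbcaa
sorted[9] = cadbcaadbcc$b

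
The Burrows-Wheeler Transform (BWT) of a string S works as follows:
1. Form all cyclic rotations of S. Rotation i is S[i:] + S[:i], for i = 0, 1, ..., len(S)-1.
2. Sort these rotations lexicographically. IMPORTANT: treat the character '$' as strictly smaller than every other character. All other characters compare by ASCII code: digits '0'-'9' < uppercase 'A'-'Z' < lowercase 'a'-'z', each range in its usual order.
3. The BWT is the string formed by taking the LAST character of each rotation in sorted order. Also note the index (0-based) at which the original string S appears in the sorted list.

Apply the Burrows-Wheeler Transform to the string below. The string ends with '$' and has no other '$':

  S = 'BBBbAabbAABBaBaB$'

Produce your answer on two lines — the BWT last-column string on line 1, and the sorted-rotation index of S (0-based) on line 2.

Answer: BbAba$ABaBBBBAbBa
5

Derivation:
All 17 rotations (rotation i = S[i:]+S[:i]):
  rot[0] = BBBbAabbAABBaBaB$
  rot[1] = BBbAabbAABBaBaB$B
  rot[2] = BbAabbAABBaBaB$BB
  rot[3] = bAabbAABBaBaB$BBB
  rot[4] = AabbAABBaBaB$BBBb
  rot[5] = abbAABBaBaB$BBBbA
  rot[6] = bbAABBaBaB$BBBbAa
  rot[7] = bAABBaBaB$BBBbAab
  rot[8] = AABBaBaB$BBBbAabb
  rot[9] = ABBaBaB$BBBbAabbA
  rot[10] = BBaBaB$BBBbAabbAA
  rot[11] = BaBaB$BBBbAabbAAB
  rot[12] = aBaB$BBBbAabbAABB
  rot[13] = BaB$BBBbAabbAABBa
  rot[14] = aB$BBBbAabbAABBaB
  rot[15] = B$BBBbAabbAABBaBa
  rot[16] = $BBBbAabbAABBaBaB
Sorted (with $ < everything):
  sorted[0] = $BBBbAabbAABBaBaB  (last char: 'B')
  sorted[1] = AABBaBaB$BBBbAabb  (last char: 'b')
  sorted[2] = ABBaBaB$BBBbAabbA  (last char: 'A')
  sorted[3] = AabbAABBaBaB$BBBb  (last char: 'b')
  sorted[4] = B$BBBbAabbAABBaBa  (last char: 'a')
  sorted[5] = BBBbAabbAABBaBaB$  (last char: '$')
  sorted[6] = BBaBaB$BBBbAabbAA  (last char: 'A')
  sorted[7] = BBbAabbAABBaBaB$B  (last char: 'B')
  sorted[8] = BaB$BBBbAabbAABBa  (last char: 'a')
  sorted[9] = BaBaB$BBBbAabbAAB  (last char: 'B')
  sorted[10] = BbAabbAABBaBaB$BB  (last char: 'B')
  sorted[11] = aB$BBBbAabbAABBaB  (last char: 'B')
  sorted[12] = aBaB$BBBbAabbAABB  (last char: 'B')
  sorted[13] = abbAABBaBaB$BBBbA  (last char: 'A')
  sorted[14] = bAABBaBaB$BBBbAab  (last char: 'b')
  sorted[15] = bAabbAABBaBaB$BBB  (last char: 'B')
  sorted[16] = bbAABBaBaB$BBBbAa  (last char: 'a')
Last column: BbAba$ABaBBBBAbBa
Original string S is at sorted index 5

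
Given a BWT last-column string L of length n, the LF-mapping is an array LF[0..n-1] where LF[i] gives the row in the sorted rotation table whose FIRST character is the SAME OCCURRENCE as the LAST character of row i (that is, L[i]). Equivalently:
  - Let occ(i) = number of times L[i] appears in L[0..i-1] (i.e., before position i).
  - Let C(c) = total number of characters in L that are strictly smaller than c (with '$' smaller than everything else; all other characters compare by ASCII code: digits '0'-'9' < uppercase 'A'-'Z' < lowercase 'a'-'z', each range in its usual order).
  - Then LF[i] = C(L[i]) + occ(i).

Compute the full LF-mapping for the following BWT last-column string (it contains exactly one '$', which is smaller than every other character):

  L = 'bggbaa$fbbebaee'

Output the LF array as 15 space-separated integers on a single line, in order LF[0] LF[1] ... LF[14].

Char counts: '$':1, 'a':3, 'b':5, 'e':3, 'f':1, 'g':2
C (first-col start): C('$')=0, C('a')=1, C('b')=4, C('e')=9, C('f')=12, C('g')=13
L[0]='b': occ=0, LF[0]=C('b')+0=4+0=4
L[1]='g': occ=0, LF[1]=C('g')+0=13+0=13
L[2]='g': occ=1, LF[2]=C('g')+1=13+1=14
L[3]='b': occ=1, LF[3]=C('b')+1=4+1=5
L[4]='a': occ=0, LF[4]=C('a')+0=1+0=1
L[5]='a': occ=1, LF[5]=C('a')+1=1+1=2
L[6]='$': occ=0, LF[6]=C('$')+0=0+0=0
L[7]='f': occ=0, LF[7]=C('f')+0=12+0=12
L[8]='b': occ=2, LF[8]=C('b')+2=4+2=6
L[9]='b': occ=3, LF[9]=C('b')+3=4+3=7
L[10]='e': occ=0, LF[10]=C('e')+0=9+0=9
L[11]='b': occ=4, LF[11]=C('b')+4=4+4=8
L[12]='a': occ=2, LF[12]=C('a')+2=1+2=3
L[13]='e': occ=1, LF[13]=C('e')+1=9+1=10
L[14]='e': occ=2, LF[14]=C('e')+2=9+2=11

Answer: 4 13 14 5 1 2 0 12 6 7 9 8 3 10 11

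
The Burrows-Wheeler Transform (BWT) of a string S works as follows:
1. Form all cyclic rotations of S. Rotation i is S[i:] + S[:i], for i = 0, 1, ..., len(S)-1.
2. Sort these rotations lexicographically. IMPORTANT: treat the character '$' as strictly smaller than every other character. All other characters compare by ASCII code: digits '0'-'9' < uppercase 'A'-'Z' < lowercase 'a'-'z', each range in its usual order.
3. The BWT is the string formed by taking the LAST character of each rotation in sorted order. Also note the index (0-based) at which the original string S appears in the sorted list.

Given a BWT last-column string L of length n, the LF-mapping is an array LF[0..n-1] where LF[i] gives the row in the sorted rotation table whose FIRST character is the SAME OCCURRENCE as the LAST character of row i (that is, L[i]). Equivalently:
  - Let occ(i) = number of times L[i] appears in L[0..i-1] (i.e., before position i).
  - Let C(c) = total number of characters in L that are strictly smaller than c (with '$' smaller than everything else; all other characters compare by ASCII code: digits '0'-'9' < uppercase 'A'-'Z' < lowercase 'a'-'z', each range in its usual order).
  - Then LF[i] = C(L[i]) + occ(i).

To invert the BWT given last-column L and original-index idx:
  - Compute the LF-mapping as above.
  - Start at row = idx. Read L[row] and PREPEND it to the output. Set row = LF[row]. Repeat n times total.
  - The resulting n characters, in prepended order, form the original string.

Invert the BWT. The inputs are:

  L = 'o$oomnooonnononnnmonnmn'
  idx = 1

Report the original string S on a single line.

Answer: mnnnomonnomonoonnonono$

Derivation:
LF mapping: 14 0 15 16 1 4 17 18 19 5 6 20 7 21 8 9 10 2 22 11 12 3 13
Walk LF starting at row 1, prepending L[row]:
  step 1: row=1, L[1]='$', prepend. Next row=LF[1]=0
  step 2: row=0, L[0]='o', prepend. Next row=LF[0]=14
  step 3: row=14, L[14]='n', prepend. Next row=LF[14]=8
  step 4: row=8, L[8]='o', prepend. Next row=LF[8]=19
  step 5: row=19, L[19]='n', prepend. Next row=LF[19]=11
  step 6: row=11, L[11]='o', prepend. Next row=LF[11]=20
  step 7: row=20, L[20]='n', prepend. Next row=LF[20]=12
  step 8: row=12, L[12]='n', prepend. Next row=LF[12]=7
  step 9: row=7, L[7]='o', prepend. Next row=LF[7]=18
  step 10: row=18, L[18]='o', prepend. Next row=LF[18]=22
  step 11: row=22, L[22]='n', prepend. Next row=LF[22]=13
  step 12: row=13, L[13]='o', prepend. Next row=LF[13]=21
  step 13: row=21, L[21]='m', prepend. Next row=LF[21]=3
  step 14: row=3, L[3]='o', prepend. Next row=LF[3]=16
  step 15: row=16, L[16]='n', prepend. Next row=LF[16]=10
  step 16: row=10, L[10]='n', prepend. Next row=LF[10]=6
  step 17: row=6, L[6]='o', prepend. Next row=LF[6]=17
  step 18: row=17, L[17]='m', prepend. Next row=LF[17]=2
  step 19: row=2, L[2]='o', prepend. Next row=LF[2]=15
  step 20: row=15, L[15]='n', prepend. Next row=LF[15]=9
  step 21: row=9, L[9]='n', prepend. Next row=LF[9]=5
  step 22: row=5, L[5]='n', prepend. Next row=LF[5]=4
  step 23: row=4, L[4]='m', prepend. Next row=LF[4]=1
Reversed output: mnnnomonnomonoonnonono$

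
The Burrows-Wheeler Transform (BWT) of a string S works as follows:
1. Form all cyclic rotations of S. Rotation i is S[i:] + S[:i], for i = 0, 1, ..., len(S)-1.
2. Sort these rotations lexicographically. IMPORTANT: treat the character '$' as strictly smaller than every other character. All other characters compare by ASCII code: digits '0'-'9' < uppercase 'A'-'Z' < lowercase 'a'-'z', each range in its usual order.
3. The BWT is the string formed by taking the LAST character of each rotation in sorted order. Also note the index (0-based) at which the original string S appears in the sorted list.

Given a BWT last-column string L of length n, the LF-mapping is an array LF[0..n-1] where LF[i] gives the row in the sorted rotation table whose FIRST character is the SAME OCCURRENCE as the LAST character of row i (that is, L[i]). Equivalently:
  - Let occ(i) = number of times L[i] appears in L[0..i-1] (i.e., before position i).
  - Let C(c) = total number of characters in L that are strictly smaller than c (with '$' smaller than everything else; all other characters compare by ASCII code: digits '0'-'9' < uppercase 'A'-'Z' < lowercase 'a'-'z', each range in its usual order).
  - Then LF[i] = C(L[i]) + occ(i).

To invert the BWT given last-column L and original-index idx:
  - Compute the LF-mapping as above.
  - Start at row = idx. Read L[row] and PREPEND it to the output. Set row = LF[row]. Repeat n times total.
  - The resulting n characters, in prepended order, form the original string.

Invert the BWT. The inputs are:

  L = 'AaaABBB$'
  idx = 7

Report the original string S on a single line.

Answer: aABBBaA$

Derivation:
LF mapping: 1 6 7 2 3 4 5 0
Walk LF starting at row 7, prepending L[row]:
  step 1: row=7, L[7]='$', prepend. Next row=LF[7]=0
  step 2: row=0, L[0]='A', prepend. Next row=LF[0]=1
  step 3: row=1, L[1]='a', prepend. Next row=LF[1]=6
  step 4: row=6, L[6]='B', prepend. Next row=LF[6]=5
  step 5: row=5, L[5]='B', prepend. Next row=LF[5]=4
  step 6: row=4, L[4]='B', prepend. Next row=LF[4]=3
  step 7: row=3, L[3]='A', prepend. Next row=LF[3]=2
  step 8: row=2, L[2]='a', prepend. Next row=LF[2]=7
Reversed output: aABBBaA$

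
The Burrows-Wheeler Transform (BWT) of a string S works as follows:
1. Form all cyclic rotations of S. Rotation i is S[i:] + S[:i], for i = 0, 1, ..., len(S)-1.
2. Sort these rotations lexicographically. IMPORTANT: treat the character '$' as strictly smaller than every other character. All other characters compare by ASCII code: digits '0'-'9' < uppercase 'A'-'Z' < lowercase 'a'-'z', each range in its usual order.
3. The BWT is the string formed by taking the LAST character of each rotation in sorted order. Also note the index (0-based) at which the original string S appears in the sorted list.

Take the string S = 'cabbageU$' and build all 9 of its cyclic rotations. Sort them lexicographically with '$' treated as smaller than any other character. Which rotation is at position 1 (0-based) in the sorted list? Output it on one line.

Answer: U$cabbage

Derivation:
All 9 rotations (rotation i = S[i:]+S[:i]):
  rot[0] = cabbageU$
  rot[1] = abbageU$c
  rot[2] = bbageU$ca
  rot[3] = bageU$cab
  rot[4] = ageU$cabb
  rot[5] = geU$cabba
  rot[6] = eU$cabbag
  rot[7] = U$cabbage
  rot[8] = $cabbageU
Sorted (with $ < everything):
  sorted[0] = $cabbageU
  sorted[1] = U$cabbage
  sorted[2] = abbageU$c
  sorted[3] = ageU$cabb
  sorted[4] = bageU$cab
  sorted[5] = bbageU$ca
  sorted[6] = cabbageU$
  sorted[7] = eU$cabbag
  sorted[8] = geU$cabba
sorted[1] = U$cabbage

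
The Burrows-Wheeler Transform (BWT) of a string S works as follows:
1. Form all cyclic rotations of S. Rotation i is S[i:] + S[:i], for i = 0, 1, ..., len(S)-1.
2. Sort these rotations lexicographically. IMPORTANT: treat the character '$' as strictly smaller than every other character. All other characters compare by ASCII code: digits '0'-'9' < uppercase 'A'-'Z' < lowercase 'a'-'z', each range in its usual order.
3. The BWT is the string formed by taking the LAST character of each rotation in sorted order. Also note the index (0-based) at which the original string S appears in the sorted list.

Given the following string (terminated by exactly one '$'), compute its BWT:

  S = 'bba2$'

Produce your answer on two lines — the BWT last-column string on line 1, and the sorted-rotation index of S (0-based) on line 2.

All 5 rotations (rotation i = S[i:]+S[:i]):
  rot[0] = bba2$
  rot[1] = ba2$b
  rot[2] = a2$bb
  rot[3] = 2$bba
  rot[4] = $bba2
Sorted (with $ < everything):
  sorted[0] = $bba2  (last char: '2')
  sorted[1] = 2$bba  (last char: 'a')
  sorted[2] = a2$bb  (last char: 'b')
  sorted[3] = ba2$b  (last char: 'b')
  sorted[4] = bba2$  (last char: '$')
Last column: 2abb$
Original string S is at sorted index 4

Answer: 2abb$
4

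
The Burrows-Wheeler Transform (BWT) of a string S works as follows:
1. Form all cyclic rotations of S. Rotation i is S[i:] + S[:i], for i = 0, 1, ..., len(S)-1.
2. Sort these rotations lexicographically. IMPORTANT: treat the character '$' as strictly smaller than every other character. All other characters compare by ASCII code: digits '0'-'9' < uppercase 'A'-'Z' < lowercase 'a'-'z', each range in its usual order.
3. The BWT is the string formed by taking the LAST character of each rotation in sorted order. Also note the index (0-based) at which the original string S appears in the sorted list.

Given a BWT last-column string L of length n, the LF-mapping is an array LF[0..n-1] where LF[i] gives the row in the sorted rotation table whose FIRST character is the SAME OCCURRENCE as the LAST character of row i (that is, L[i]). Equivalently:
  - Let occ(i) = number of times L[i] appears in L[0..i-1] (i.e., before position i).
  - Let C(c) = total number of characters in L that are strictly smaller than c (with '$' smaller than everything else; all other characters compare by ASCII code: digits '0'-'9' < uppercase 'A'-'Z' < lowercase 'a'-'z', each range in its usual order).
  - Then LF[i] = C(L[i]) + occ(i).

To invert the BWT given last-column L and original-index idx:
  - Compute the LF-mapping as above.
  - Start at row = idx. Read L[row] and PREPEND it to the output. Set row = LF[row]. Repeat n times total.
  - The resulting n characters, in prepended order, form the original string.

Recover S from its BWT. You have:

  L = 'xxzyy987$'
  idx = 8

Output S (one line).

LF mapping: 4 5 8 6 7 3 2 1 0
Walk LF starting at row 8, prepending L[row]:
  step 1: row=8, L[8]='$', prepend. Next row=LF[8]=0
  step 2: row=0, L[0]='x', prepend. Next row=LF[0]=4
  step 3: row=4, L[4]='y', prepend. Next row=LF[4]=7
  step 4: row=7, L[7]='7', prepend. Next row=LF[7]=1
  step 5: row=1, L[1]='x', prepend. Next row=LF[1]=5
  step 6: row=5, L[5]='9', prepend. Next row=LF[5]=3
  step 7: row=3, L[3]='y', prepend. Next row=LF[3]=6
  step 8: row=6, L[6]='8', prepend. Next row=LF[6]=2
  step 9: row=2, L[2]='z', prepend. Next row=LF[2]=8
Reversed output: z8y9x7yx$

Answer: z8y9x7yx$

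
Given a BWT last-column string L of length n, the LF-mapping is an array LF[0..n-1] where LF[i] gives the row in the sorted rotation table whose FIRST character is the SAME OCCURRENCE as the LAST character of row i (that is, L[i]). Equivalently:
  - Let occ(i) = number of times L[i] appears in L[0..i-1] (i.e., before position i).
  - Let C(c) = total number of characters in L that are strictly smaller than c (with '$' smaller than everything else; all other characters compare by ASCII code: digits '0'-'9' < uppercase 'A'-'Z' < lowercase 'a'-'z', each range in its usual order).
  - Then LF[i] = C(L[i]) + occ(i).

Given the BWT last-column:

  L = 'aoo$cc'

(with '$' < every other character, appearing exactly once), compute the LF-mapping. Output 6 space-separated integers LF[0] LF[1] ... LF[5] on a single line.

Answer: 1 4 5 0 2 3

Derivation:
Char counts: '$':1, 'a':1, 'c':2, 'o':2
C (first-col start): C('$')=0, C('a')=1, C('c')=2, C('o')=4
L[0]='a': occ=0, LF[0]=C('a')+0=1+0=1
L[1]='o': occ=0, LF[1]=C('o')+0=4+0=4
L[2]='o': occ=1, LF[2]=C('o')+1=4+1=5
L[3]='$': occ=0, LF[3]=C('$')+0=0+0=0
L[4]='c': occ=0, LF[4]=C('c')+0=2+0=2
L[5]='c': occ=1, LF[5]=C('c')+1=2+1=3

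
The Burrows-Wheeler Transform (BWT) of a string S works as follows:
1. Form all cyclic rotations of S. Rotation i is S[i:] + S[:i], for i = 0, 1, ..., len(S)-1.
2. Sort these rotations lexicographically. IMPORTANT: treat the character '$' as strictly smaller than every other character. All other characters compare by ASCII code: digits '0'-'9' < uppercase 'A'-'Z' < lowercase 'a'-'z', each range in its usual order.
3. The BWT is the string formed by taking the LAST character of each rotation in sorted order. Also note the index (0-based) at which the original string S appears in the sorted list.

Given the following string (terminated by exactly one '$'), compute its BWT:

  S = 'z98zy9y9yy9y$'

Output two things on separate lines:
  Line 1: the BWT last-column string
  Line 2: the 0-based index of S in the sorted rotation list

All 13 rotations (rotation i = S[i:]+S[:i]):
  rot[0] = z98zy9y9yy9y$
  rot[1] = 98zy9y9yy9y$z
  rot[2] = 8zy9y9yy9y$z9
  rot[3] = zy9y9yy9y$z98
  rot[4] = y9y9yy9y$z98z
  rot[5] = 9y9yy9y$z98zy
  rot[6] = y9yy9y$z98zy9
  rot[7] = 9yy9y$z98zy9y
  rot[8] = yy9y$z98zy9y9
  rot[9] = y9y$z98zy9y9y
  rot[10] = 9y$z98zy9y9yy
  rot[11] = y$z98zy9y9yy9
  rot[12] = $z98zy9y9yy9y
Sorted (with $ < everything):
  sorted[0] = $z98zy9y9yy9y  (last char: 'y')
  sorted[1] = 8zy9y9yy9y$z9  (last char: '9')
  sorted[2] = 98zy9y9yy9y$z  (last char: 'z')
  sorted[3] = 9y$z98zy9y9yy  (last char: 'y')
  sorted[4] = 9y9yy9y$z98zy  (last char: 'y')
  sorted[5] = 9yy9y$z98zy9y  (last char: 'y')
  sorted[6] = y$z98zy9y9yy9  (last char: '9')
  sorted[7] = y9y$z98zy9y9y  (last char: 'y')
  sorted[8] = y9y9yy9y$z98z  (last char: 'z')
  sorted[9] = y9yy9y$z98zy9  (last char: '9')
  sorted[10] = yy9y$z98zy9y9  (last char: '9')
  sorted[11] = z98zy9y9yy9y$  (last char: '$')
  sorted[12] = zy9y9yy9y$z98  (last char: '8')
Last column: y9zyyy9yz99$8
Original string S is at sorted index 11

Answer: y9zyyy9yz99$8
11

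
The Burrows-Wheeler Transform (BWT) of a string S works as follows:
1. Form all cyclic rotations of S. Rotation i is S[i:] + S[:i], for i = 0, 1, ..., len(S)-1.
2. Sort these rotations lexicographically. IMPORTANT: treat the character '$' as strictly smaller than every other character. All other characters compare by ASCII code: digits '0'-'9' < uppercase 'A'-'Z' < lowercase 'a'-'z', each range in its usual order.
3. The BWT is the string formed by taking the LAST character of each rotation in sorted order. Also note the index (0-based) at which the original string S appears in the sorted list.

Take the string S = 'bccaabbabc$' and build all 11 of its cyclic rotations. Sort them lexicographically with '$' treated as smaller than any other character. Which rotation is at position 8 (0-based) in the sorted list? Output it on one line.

All 11 rotations (rotation i = S[i:]+S[:i]):
  rot[0] = bccaabbabc$
  rot[1] = ccaabbabc$b
  rot[2] = caabbabc$bc
  rot[3] = aabbabc$bcc
  rot[4] = abbabc$bcca
  rot[5] = bbabc$bccaa
  rot[6] = babc$bccaab
  rot[7] = abc$bccaabb
  rot[8] = bc$bccaabba
  rot[9] = c$bccaabbab
  rot[10] = $bccaabbabc
Sorted (with $ < everything):
  sorted[0] = $bccaabbabc
  sorted[1] = aabbabc$bcc
  sorted[2] = abbabc$bcca
  sorted[3] = abc$bccaabb
  sorted[4] = babc$bccaab
  sorted[5] = bbabc$bccaa
  sorted[6] = bc$bccaabba
  sorted[7] = bccaabbabc$
  sorted[8] = c$bccaabbab
  sorted[9] = caabbabc$bc
  sorted[10] = ccaabbabc$b
sorted[8] = c$bccaabbab

Answer: c$bccaabbab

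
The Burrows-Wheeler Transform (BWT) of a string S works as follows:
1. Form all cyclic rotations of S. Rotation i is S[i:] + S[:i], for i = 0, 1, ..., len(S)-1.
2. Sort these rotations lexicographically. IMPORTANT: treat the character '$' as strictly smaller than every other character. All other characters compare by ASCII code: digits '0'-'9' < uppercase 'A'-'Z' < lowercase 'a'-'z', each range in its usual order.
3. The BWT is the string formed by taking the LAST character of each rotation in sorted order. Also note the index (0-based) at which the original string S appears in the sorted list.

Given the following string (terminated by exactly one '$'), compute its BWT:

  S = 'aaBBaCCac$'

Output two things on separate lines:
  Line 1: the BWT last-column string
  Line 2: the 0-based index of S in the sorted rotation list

Answer: caBaCaB$Ca
7

Derivation:
All 10 rotations (rotation i = S[i:]+S[:i]):
  rot[0] = aaBBaCCac$
  rot[1] = aBBaCCac$a
  rot[2] = BBaCCac$aa
  rot[3] = BaCCac$aaB
  rot[4] = aCCac$aaBB
  rot[5] = CCac$aaBBa
  rot[6] = Cac$aaBBaC
  rot[7] = ac$aaBBaCC
  rot[8] = c$aaBBaCCa
  rot[9] = $aaBBaCCac
Sorted (with $ < everything):
  sorted[0] = $aaBBaCCac  (last char: 'c')
  sorted[1] = BBaCCac$aa  (last char: 'a')
  sorted[2] = BaCCac$aaB  (last char: 'B')
  sorted[3] = CCac$aaBBa  (last char: 'a')
  sorted[4] = Cac$aaBBaC  (last char: 'C')
  sorted[5] = aBBaCCac$a  (last char: 'a')
  sorted[6] = aCCac$aaBB  (last char: 'B')
  sorted[7] = aaBBaCCac$  (last char: '$')
  sorted[8] = ac$aaBBaCC  (last char: 'C')
  sorted[9] = c$aaBBaCCa  (last char: 'a')
Last column: caBaCaB$Ca
Original string S is at sorted index 7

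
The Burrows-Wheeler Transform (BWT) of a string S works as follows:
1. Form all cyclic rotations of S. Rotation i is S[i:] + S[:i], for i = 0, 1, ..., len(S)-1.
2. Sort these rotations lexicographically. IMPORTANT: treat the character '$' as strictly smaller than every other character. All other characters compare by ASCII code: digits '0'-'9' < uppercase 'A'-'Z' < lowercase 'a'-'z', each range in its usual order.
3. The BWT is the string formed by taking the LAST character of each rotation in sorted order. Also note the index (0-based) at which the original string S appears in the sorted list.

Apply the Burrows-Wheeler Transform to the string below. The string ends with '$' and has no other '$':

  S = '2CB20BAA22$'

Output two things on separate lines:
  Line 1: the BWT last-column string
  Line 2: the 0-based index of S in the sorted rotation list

All 11 rotations (rotation i = S[i:]+S[:i]):
  rot[0] = 2CB20BAA22$
  rot[1] = CB20BAA22$2
  rot[2] = B20BAA22$2C
  rot[3] = 20BAA22$2CB
  rot[4] = 0BAA22$2CB2
  rot[5] = BAA22$2CB20
  rot[6] = AA22$2CB20B
  rot[7] = A22$2CB20BA
  rot[8] = 22$2CB20BAA
  rot[9] = 2$2CB20BAA2
  rot[10] = $2CB20BAA22
Sorted (with $ < everything):
  sorted[0] = $2CB20BAA22  (last char: '2')
  sorted[1] = 0BAA22$2CB2  (last char: '2')
  sorted[2] = 2$2CB20BAA2  (last char: '2')
  sorted[3] = 20BAA22$2CB  (last char: 'B')
  sorted[4] = 22$2CB20BAA  (last char: 'A')
  sorted[5] = 2CB20BAA22$  (last char: '$')
  sorted[6] = A22$2CB20BA  (last char: 'A')
  sorted[7] = AA22$2CB20B  (last char: 'B')
  sorted[8] = B20BAA22$2C  (last char: 'C')
  sorted[9] = BAA22$2CB20  (last char: '0')
  sorted[10] = CB20BAA22$2  (last char: '2')
Last column: 222BA$ABC02
Original string S is at sorted index 5

Answer: 222BA$ABC02
5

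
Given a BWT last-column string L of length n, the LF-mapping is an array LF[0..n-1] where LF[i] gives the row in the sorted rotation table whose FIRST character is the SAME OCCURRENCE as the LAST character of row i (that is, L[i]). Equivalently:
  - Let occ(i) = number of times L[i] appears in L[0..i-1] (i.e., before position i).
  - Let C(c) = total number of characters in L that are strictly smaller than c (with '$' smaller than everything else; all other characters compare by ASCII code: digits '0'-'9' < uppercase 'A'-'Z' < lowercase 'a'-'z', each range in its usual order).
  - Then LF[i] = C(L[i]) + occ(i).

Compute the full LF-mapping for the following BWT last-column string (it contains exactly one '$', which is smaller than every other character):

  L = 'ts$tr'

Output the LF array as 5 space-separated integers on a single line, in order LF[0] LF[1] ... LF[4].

Answer: 3 2 0 4 1

Derivation:
Char counts: '$':1, 'r':1, 's':1, 't':2
C (first-col start): C('$')=0, C('r')=1, C('s')=2, C('t')=3
L[0]='t': occ=0, LF[0]=C('t')+0=3+0=3
L[1]='s': occ=0, LF[1]=C('s')+0=2+0=2
L[2]='$': occ=0, LF[2]=C('$')+0=0+0=0
L[3]='t': occ=1, LF[3]=C('t')+1=3+1=4
L[4]='r': occ=0, LF[4]=C('r')+0=1+0=1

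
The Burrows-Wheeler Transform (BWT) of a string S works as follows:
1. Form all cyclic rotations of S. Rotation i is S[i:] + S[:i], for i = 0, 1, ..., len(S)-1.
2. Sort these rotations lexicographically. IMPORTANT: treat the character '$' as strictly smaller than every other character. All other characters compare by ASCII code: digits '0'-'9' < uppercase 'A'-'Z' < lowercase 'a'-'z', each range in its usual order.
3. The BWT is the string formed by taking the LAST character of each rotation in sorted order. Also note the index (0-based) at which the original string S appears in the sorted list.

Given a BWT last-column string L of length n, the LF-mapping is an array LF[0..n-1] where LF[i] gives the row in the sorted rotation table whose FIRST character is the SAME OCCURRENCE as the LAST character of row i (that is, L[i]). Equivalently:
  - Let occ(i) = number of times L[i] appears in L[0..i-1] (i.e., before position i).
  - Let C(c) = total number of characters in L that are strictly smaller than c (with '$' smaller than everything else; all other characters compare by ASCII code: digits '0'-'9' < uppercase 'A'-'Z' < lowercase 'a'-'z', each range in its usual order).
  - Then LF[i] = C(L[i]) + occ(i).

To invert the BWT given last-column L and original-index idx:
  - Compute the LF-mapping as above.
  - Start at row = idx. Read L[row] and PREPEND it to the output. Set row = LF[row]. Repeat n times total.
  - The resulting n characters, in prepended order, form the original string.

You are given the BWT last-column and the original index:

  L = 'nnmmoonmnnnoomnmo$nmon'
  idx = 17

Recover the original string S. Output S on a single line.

Answer: omnooomnnonnmonnnmmmn$

Derivation:
LF mapping: 7 8 1 2 16 17 9 3 10 11 12 18 19 4 13 5 20 0 14 6 21 15
Walk LF starting at row 17, prepending L[row]:
  step 1: row=17, L[17]='$', prepend. Next row=LF[17]=0
  step 2: row=0, L[0]='n', prepend. Next row=LF[0]=7
  step 3: row=7, L[7]='m', prepend. Next row=LF[7]=3
  step 4: row=3, L[3]='m', prepend. Next row=LF[3]=2
  step 5: row=2, L[2]='m', prepend. Next row=LF[2]=1
  step 6: row=1, L[1]='n', prepend. Next row=LF[1]=8
  step 7: row=8, L[8]='n', prepend. Next row=LF[8]=10
  step 8: row=10, L[10]='n', prepend. Next row=LF[10]=12
  step 9: row=12, L[12]='o', prepend. Next row=LF[12]=19
  step 10: row=19, L[19]='m', prepend. Next row=LF[19]=6
  step 11: row=6, L[6]='n', prepend. Next row=LF[6]=9
  step 12: row=9, L[9]='n', prepend. Next row=LF[9]=11
  step 13: row=11, L[11]='o', prepend. Next row=LF[11]=18
  step 14: row=18, L[18]='n', prepend. Next row=LF[18]=14
  step 15: row=14, L[14]='n', prepend. Next row=LF[14]=13
  step 16: row=13, L[13]='m', prepend. Next row=LF[13]=4
  step 17: row=4, L[4]='o', prepend. Next row=LF[4]=16
  step 18: row=16, L[16]='o', prepend. Next row=LF[16]=20
  step 19: row=20, L[20]='o', prepend. Next row=LF[20]=21
  step 20: row=21, L[21]='n', prepend. Next row=LF[21]=15
  step 21: row=15, L[15]='m', prepend. Next row=LF[15]=5
  step 22: row=5, L[5]='o', prepend. Next row=LF[5]=17
Reversed output: omnooomnnonnmonnnmmmn$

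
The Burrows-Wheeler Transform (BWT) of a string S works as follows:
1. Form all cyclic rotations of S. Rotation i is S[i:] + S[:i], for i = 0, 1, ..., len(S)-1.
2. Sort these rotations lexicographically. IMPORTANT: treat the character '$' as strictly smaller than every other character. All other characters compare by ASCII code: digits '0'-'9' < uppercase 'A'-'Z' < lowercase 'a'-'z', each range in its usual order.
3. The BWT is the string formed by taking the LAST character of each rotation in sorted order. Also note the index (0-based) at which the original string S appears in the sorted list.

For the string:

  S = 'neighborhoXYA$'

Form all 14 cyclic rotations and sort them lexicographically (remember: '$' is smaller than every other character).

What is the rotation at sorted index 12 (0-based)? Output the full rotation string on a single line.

Answer: orhoXYA$neighb

Derivation:
All 14 rotations (rotation i = S[i:]+S[:i]):
  rot[0] = neighborhoXYA$
  rot[1] = eighborhoXYA$n
  rot[2] = ighborhoXYA$ne
  rot[3] = ghborhoXYA$nei
  rot[4] = hborhoXYA$neig
  rot[5] = borhoXYA$neigh
  rot[6] = orhoXYA$neighb
  rot[7] = rhoXYA$neighbo
  rot[8] = hoXYA$neighbor
  rot[9] = oXYA$neighborh
  rot[10] = XYA$neighborho
  rot[11] = YA$neighborhoX
  rot[12] = A$neighborhoXY
  rot[13] = $neighborhoXYA
Sorted (with $ < everything):
  sorted[0] = $neighborhoXYA
  sorted[1] = A$neighborhoXY
  sorted[2] = XYA$neighborho
  sorted[3] = YA$neighborhoX
  sorted[4] = borhoXYA$neigh
  sorted[5] = eighborhoXYA$n
  sorted[6] = ghborhoXYA$nei
  sorted[7] = hborhoXYA$neig
  sorted[8] = hoXYA$neighbor
  sorted[9] = ighborhoXYA$ne
  sorted[10] = neighborhoXYA$
  sorted[11] = oXYA$neighborh
  sorted[12] = orhoXYA$neighb
  sorted[13] = rhoXYA$neighbo
sorted[12] = orhoXYA$neighb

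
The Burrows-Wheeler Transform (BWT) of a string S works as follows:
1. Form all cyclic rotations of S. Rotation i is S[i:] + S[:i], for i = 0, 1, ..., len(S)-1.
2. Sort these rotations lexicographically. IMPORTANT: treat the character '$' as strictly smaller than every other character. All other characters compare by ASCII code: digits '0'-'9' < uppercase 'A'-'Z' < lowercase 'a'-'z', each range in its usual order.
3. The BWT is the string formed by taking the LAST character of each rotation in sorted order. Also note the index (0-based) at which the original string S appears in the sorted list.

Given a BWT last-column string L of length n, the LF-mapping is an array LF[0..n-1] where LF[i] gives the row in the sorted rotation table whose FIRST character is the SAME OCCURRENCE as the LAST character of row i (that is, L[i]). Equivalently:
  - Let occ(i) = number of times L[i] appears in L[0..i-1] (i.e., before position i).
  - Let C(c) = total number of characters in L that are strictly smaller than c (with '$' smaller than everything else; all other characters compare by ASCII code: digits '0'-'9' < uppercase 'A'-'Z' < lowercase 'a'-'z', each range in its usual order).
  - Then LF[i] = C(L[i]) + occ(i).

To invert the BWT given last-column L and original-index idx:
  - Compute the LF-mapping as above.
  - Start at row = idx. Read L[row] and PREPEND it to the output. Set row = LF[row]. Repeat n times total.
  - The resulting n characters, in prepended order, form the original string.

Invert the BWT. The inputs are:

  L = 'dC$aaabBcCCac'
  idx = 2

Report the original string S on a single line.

LF mapping: 12 2 0 5 6 7 9 1 10 3 4 8 11
Walk LF starting at row 2, prepending L[row]:
  step 1: row=2, L[2]='$', prepend. Next row=LF[2]=0
  step 2: row=0, L[0]='d', prepend. Next row=LF[0]=12
  step 3: row=12, L[12]='c', prepend. Next row=LF[12]=11
  step 4: row=11, L[11]='a', prepend. Next row=LF[11]=8
  step 5: row=8, L[8]='c', prepend. Next row=LF[8]=10
  step 6: row=10, L[10]='C', prepend. Next row=LF[10]=4
  step 7: row=4, L[4]='a', prepend. Next row=LF[4]=6
  step 8: row=6, L[6]='b', prepend. Next row=LF[6]=9
  step 9: row=9, L[9]='C', prepend. Next row=LF[9]=3
  step 10: row=3, L[3]='a', prepend. Next row=LF[3]=5
  step 11: row=5, L[5]='a', prepend. Next row=LF[5]=7
  step 12: row=7, L[7]='B', prepend. Next row=LF[7]=1
  step 13: row=1, L[1]='C', prepend. Next row=LF[1]=2
Reversed output: CBaaCbaCcacd$

Answer: CBaaCbaCcacd$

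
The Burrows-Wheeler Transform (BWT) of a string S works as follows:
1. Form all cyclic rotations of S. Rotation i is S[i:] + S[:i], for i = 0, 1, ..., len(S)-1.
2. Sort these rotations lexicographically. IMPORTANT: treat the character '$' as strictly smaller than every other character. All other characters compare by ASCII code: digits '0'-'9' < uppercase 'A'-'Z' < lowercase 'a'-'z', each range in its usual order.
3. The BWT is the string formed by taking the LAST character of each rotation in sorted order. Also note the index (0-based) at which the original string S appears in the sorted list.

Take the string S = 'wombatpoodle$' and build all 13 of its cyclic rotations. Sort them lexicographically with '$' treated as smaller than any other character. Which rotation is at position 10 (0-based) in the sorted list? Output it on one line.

Answer: poodle$wombat

Derivation:
All 13 rotations (rotation i = S[i:]+S[:i]):
  rot[0] = wombatpoodle$
  rot[1] = ombatpoodle$w
  rot[2] = mbatpoodle$wo
  rot[3] = batpoodle$wom
  rot[4] = atpoodle$womb
  rot[5] = tpoodle$womba
  rot[6] = poodle$wombat
  rot[7] = oodle$wombatp
  rot[8] = odle$wombatpo
  rot[9] = dle$wombatpoo
  rot[10] = le$wombatpood
  rot[11] = e$wombatpoodl
  rot[12] = $wombatpoodle
Sorted (with $ < everything):
  sorted[0] = $wombatpoodle
  sorted[1] = atpoodle$womb
  sorted[2] = batpoodle$wom
  sorted[3] = dle$wombatpoo
  sorted[4] = e$wombatpoodl
  sorted[5] = le$wombatpood
  sorted[6] = mbatpoodle$wo
  sorted[7] = odle$wombatpo
  sorted[8] = ombatpoodle$w
  sorted[9] = oodle$wombatp
  sorted[10] = poodle$wombat
  sorted[11] = tpoodle$womba
  sorted[12] = wombatpoodle$
sorted[10] = poodle$wombat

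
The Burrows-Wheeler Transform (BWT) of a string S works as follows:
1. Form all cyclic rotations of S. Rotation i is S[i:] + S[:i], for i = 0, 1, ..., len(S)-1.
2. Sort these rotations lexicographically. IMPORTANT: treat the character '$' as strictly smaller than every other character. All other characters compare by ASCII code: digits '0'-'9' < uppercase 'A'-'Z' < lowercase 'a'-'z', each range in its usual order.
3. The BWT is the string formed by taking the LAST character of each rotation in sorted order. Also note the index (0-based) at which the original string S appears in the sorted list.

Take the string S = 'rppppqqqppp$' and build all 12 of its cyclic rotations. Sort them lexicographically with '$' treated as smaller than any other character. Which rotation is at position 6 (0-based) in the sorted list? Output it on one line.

Answer: ppqqqppp$rpp

Derivation:
All 12 rotations (rotation i = S[i:]+S[:i]):
  rot[0] = rppppqqqppp$
  rot[1] = ppppqqqppp$r
  rot[2] = pppqqqppp$rp
  rot[3] = ppqqqppp$rpp
  rot[4] = pqqqppp$rppp
  rot[5] = qqqppp$rpppp
  rot[6] = qqppp$rppppq
  rot[7] = qppp$rppppqq
  rot[8] = ppp$rppppqqq
  rot[9] = pp$rppppqqqp
  rot[10] = p$rppppqqqpp
  rot[11] = $rppppqqqppp
Sorted (with $ < everything):
  sorted[0] = $rppppqqqppp
  sorted[1] = p$rppppqqqpp
  sorted[2] = pp$rppppqqqp
  sorted[3] = ppp$rppppqqq
  sorted[4] = ppppqqqppp$r
  sorted[5] = pppqqqppp$rp
  sorted[6] = ppqqqppp$rpp
  sorted[7] = pqqqppp$rppp
  sorted[8] = qppp$rppppqq
  sorted[9] = qqppp$rppppq
  sorted[10] = qqqppp$rpppp
  sorted[11] = rppppqqqppp$
sorted[6] = ppqqqppp$rpp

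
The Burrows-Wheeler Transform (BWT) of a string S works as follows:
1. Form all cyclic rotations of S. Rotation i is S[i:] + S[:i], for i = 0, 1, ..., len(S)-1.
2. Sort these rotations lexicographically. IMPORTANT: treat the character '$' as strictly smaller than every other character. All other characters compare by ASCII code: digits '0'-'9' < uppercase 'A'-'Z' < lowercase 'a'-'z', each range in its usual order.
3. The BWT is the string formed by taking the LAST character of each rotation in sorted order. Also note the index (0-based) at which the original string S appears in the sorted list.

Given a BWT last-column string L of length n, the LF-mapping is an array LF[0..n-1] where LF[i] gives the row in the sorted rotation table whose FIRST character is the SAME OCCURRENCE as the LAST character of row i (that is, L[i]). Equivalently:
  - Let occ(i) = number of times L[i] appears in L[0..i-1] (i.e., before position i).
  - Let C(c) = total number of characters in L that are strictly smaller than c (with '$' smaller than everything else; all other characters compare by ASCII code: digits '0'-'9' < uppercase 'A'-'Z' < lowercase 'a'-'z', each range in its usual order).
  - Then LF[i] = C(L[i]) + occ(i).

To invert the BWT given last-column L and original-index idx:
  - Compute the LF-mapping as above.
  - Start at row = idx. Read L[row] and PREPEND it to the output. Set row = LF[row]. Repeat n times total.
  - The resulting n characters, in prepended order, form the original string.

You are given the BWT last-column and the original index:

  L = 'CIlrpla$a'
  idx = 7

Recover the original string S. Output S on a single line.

LF mapping: 1 2 5 8 7 6 3 0 4
Walk LF starting at row 7, prepending L[row]:
  step 1: row=7, L[7]='$', prepend. Next row=LF[7]=0
  step 2: row=0, L[0]='C', prepend. Next row=LF[0]=1
  step 3: row=1, L[1]='I', prepend. Next row=LF[1]=2
  step 4: row=2, L[2]='l', prepend. Next row=LF[2]=5
  step 5: row=5, L[5]='l', prepend. Next row=LF[5]=6
  step 6: row=6, L[6]='a', prepend. Next row=LF[6]=3
  step 7: row=3, L[3]='r', prepend. Next row=LF[3]=8
  step 8: row=8, L[8]='a', prepend. Next row=LF[8]=4
  step 9: row=4, L[4]='p', prepend. Next row=LF[4]=7
Reversed output: parallIC$

Answer: parallIC$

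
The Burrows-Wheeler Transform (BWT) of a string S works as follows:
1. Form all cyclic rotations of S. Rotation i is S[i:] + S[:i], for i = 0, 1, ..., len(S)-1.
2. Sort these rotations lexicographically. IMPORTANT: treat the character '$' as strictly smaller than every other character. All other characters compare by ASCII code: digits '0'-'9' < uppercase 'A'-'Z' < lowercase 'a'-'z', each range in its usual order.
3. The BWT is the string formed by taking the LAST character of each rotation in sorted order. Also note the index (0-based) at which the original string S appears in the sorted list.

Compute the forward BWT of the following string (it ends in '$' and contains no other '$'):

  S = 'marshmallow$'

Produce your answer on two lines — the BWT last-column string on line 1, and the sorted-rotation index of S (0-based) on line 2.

All 12 rotations (rotation i = S[i:]+S[:i]):
  rot[0] = marshmallow$
  rot[1] = arshmallow$m
  rot[2] = rshmallow$ma
  rot[3] = shmallow$mar
  rot[4] = hmallow$mars
  rot[5] = mallow$marsh
  rot[6] = allow$marshm
  rot[7] = llow$marshma
  rot[8] = low$marshmal
  rot[9] = ow$marshmall
  rot[10] = w$marshmallo
  rot[11] = $marshmallow
Sorted (with $ < everything):
  sorted[0] = $marshmallow  (last char: 'w')
  sorted[1] = allow$marshm  (last char: 'm')
  sorted[2] = arshmallow$m  (last char: 'm')
  sorted[3] = hmallow$mars  (last char: 's')
  sorted[4] = llow$marshma  (last char: 'a')
  sorted[5] = low$marshmal  (last char: 'l')
  sorted[6] = mallow$marsh  (last char: 'h')
  sorted[7] = marshmallow$  (last char: '$')
  sorted[8] = ow$marshmall  (last char: 'l')
  sorted[9] = rshmallow$ma  (last char: 'a')
  sorted[10] = shmallow$mar  (last char: 'r')
  sorted[11] = w$marshmallo  (last char: 'o')
Last column: wmmsalh$laro
Original string S is at sorted index 7

Answer: wmmsalh$laro
7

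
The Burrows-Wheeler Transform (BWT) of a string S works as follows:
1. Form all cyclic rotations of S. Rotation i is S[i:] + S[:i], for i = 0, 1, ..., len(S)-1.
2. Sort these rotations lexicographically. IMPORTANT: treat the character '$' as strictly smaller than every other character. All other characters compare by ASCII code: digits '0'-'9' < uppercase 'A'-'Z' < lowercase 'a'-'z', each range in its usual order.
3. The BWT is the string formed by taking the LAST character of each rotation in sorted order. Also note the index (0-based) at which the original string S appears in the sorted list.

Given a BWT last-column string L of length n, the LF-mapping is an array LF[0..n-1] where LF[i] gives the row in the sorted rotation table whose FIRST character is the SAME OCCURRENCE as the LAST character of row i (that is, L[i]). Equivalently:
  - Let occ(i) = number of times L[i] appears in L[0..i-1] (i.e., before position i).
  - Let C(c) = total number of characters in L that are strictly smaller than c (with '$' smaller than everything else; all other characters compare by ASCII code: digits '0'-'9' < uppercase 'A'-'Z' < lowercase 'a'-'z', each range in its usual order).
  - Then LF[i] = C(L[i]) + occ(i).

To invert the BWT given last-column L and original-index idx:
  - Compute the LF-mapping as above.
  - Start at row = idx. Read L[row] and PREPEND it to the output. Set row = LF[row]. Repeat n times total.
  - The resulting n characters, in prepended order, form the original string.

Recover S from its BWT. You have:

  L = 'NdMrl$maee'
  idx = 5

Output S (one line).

LF mapping: 2 4 1 9 7 0 8 3 5 6
Walk LF starting at row 5, prepending L[row]:
  step 1: row=5, L[5]='$', prepend. Next row=LF[5]=0
  step 2: row=0, L[0]='N', prepend. Next row=LF[0]=2
  step 3: row=2, L[2]='M', prepend. Next row=LF[2]=1
  step 4: row=1, L[1]='d', prepend. Next row=LF[1]=4
  step 5: row=4, L[4]='l', prepend. Next row=LF[4]=7
  step 6: row=7, L[7]='a', prepend. Next row=LF[7]=3
  step 7: row=3, L[3]='r', prepend. Next row=LF[3]=9
  step 8: row=9, L[9]='e', prepend. Next row=LF[9]=6
  step 9: row=6, L[6]='m', prepend. Next row=LF[6]=8
  step 10: row=8, L[8]='e', prepend. Next row=LF[8]=5
Reversed output: emeraldMN$

Answer: emeraldMN$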